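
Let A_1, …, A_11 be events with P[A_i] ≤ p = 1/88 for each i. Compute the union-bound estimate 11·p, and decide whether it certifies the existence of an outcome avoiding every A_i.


Union bound: P[∪_{i=1}^{11} A_i] ≤ Σ_i P[A_i] ≤ 11·p = 11·(1/88) = 1/8.
Numerically: 1/8 ≈ 0.1250.
Is 1/8 < 1? YES.
Since P[∪ A_i] ≤ 1/8 < 1, the complement has P[∩ A_i^c] ≥ 1 − 1/8 = 7/8 > 0, so some outcome avoids every A_i.

11·p = 1/8 ≈ 0.1250; existence CERTIFIED by the union bound.


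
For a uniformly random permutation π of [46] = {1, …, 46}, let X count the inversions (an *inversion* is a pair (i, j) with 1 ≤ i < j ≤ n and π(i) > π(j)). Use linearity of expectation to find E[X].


Write X = Σ X_I over the C(46, 2) = 1035 pairs i < j, with X_I the indicator of one inversion.
There are 1035 indicators.
For each fixed pair i < j, the values π(i) and π(j) are two distinct elements of {1, …, 46} in uniformly random order; by symmetry P[π(i) > π(j)] = 1/2.
By linearity: E[X] = 1035 · (1/2) = C(46, 2) · (1/2) = 1035/2 = 1035/2 ≈ 517.50000.

E[X] = 1035/2 = 517.50000.


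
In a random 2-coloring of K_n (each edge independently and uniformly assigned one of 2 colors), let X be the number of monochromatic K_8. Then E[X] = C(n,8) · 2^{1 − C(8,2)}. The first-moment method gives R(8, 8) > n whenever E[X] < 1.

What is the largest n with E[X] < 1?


We need C(n, 8) · 2^{1 − 28} < 1, i.e. C(n, 8) < 2^{28 − 1} = 134217728.
Check values of n near the boundary:
  n = 40: C(40, 8) = 76904685; 76904685 < 134217728? YES
  n = 41: C(41, 8) = 95548245; 95548245 < 134217728? YES
  n = 42: C(42, 8) = 118030185; 118030185 < 134217728? YES
  n = 43: C(43, 8) = 145008513; 145008513 < 134217728? NO
  n = 44: C(44, 8) = 177232627; 177232627 < 134217728? NO
  n = 45: C(45, 8) = 215553195; 215553195 < 134217728? NO
The largest n with C(n, 8) < 134217728 is n = 42 (where E[X] = 118030185/134217728 ≈ 0.8794). Hence R(8, 8) > 42, i.e. R(8, 8) ≥ 43.

Largest n = 42; hence R(8, 8) > 42.


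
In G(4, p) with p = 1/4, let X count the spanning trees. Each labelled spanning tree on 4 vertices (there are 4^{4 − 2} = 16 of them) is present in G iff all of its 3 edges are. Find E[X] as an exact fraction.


K_4 has 4^{4 − 2} = 16 labelled spanning trees.
For each such spanning tree H, let X_H = 1 if all 3 edges of H are present in G. Then P[X_H = 1] = p^{3} = (1/4)^{3} = 1/64.
Summing the indicators: E[X] = Σ_H E[X_H] = 16 · p^{3} = 16 · 1/64 = 1/4.
Numerically: E[X] ≈ 0.25.

E[X] = 16 · (1/4)^{3} = 1/4 ≈ 0.25.


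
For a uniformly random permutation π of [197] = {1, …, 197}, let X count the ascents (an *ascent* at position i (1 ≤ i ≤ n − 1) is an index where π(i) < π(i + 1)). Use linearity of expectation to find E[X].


Write X = Σ X_I over i = 1, …, 196, with X_I the indicator of one ascent.
There are 196 indicators.
For each fixed i, the pair (π(i), π(i+1)) is a uniformly random ordered pair of distinct values from {1, …, 197}; by symmetry P[π(i) < π(i+1)] = 1/2.
By linearity: E[X] = 196 · (1/2) = (197 − 1) · (1/2) = 98 ≈ 98.000000.

E[X] = 98 = 98.000000.


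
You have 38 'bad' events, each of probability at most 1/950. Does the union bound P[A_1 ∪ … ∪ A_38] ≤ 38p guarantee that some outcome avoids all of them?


Union bound: P[∪_{i=1}^{38} A_i] ≤ Σ_i P[A_i] ≤ 38·p = 38·(1/950) = 1/25.
Numerically: 1/25 ≈ 0.04000.
Is 1/25 < 1? YES.
Since P[∪ A_i] ≤ 1/25 < 1, the complement has P[∩ A_i^c] ≥ 1 − 1/25 = 24/25 > 0, so some outcome avoids every A_i.

38·p = 1/25 ≈ 0.04000; existence CERTIFIED by the union bound.


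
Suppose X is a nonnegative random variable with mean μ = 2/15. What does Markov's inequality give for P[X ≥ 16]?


μ = E[X] = 2/15, a = 16.
Markov: P[X ≥ 16] ≤ μ/a = (2/15)/16 = 1/120.
Numerically: ≈ 0.00833.
(Since a = 16 > μ = 0.13333, the bound 1/120 is < 1 and informative.)

P[X ≥ 16] ≤ 1/120 ≈ 0.00833.


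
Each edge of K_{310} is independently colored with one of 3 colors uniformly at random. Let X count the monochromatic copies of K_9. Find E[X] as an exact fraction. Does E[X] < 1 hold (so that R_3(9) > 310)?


E[X] = C(310, 9) · 3^{1 − 36} = 64802334749614660 · 3^{−35} = 64802334749614660/50031545098999707.
As a reduced fraction: E[X] = 64802334749614660/50031545098999707 ≈ 1.295.
Is E[X] < 1? NO.
Since E[X] ≥ 1, the first-moment bound is inconclusive at n = 310; it does NOT by itself certify R_3(9) > 310.

E[X] = 64802334749614660/50031545098999707 ≈ 1.295; E[X] ≥ 1; first-moment method inconclusive here.


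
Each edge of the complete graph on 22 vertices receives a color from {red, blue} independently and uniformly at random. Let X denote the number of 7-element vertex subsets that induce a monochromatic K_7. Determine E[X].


Let X = Σ_S X_S over the C(22, 7) = 170544 subsets S of size 7, where X_S = 1 if the K_7 on S is monochromatic.
For a fixed S, the K_7 on S has C(7, 2) = 21 edges. P[all 21 edges red] = (1/2)^21, and likewise for blue, so P[monochromatic] = 2·(1/2)^21 = 2^{1 − 21} = 1/1048576.
By linearity of expectation: E[X] = C(22, 7) · 2^{1 − 21} = 170544 · 1/1048576 = 10659/65536.
Numerically: E[X] ≈ 0.163.

E[X] = C(22,7)·2^(1−C(7,2)) = 10659/65536 ≈ 0.163.


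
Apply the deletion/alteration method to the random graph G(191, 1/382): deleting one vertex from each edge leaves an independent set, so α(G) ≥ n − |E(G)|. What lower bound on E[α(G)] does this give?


E[|E(G)|] = C(191, 2)·p = 18145 · (1/382) = 95/2.
E[α(G)] ≥ n − E[|E(G)|] = 191 − 95/2 = 287/2.
Numerically: ≈ 143.500000.
(This is only a lower bound; the true E[α(G)] may be larger.)

E[α(G)] ≥ 287/2 ≈ 143.500000.


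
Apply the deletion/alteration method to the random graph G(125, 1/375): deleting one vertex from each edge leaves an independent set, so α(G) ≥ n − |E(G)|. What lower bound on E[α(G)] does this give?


E[|E(G)|] = C(125, 2)·p = 7750 · (1/375) = 62/3.
E[α(G)] ≥ n − E[|E(G)|] = 125 − 62/3 = 313/3.
Numerically: ≈ 104.333.
(This is only a lower bound; the true E[α(G)] may be larger.)

E[α(G)] ≥ 313/3 ≈ 104.333.


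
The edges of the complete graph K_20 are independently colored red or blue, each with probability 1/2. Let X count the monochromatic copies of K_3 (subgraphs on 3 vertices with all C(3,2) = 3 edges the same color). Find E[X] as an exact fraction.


Let X = Σ_S X_S over the C(20, 3) = 1140 subsets S of size 3, where X_S = 1 if the K_3 on S is monochromatic.
For a fixed S, the K_3 on S has C(3, 2) = 3 edges. P[all 3 edges red] = (1/2)^3, and likewise for blue, so P[monochromatic] = 2·(1/2)^3 = 2^{1 − 3} = 1/4.
Summing: E[X] = C(20, 3) · 2^{1 − 3} = 1140 · 1/4 = 285.
Numerically: E[X] ≈ 285.000000.

E[X] = C(20,3)·2^(1−C(3,2)) = 285 ≈ 285.000000.


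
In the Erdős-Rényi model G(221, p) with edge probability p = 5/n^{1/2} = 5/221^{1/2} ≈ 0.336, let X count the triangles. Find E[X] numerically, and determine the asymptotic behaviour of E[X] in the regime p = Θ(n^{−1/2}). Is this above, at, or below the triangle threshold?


Number of potential triangles: C(221, 3) = 1774630.
Each occurs with probability p³ ≈ (0.336)³ ≈ 3.80471e-02.
By linearity: E[X] = C(221, 3)·p³ ≈ 1774630 · 3.80471e-02 ≈ 67519.532.
Since α = 1/2 < 1, p = c/n^{1/2} ≫ 1/n is above the triangle threshold p ~ 1/n. Asymptotically E[X] ~ (c³/6)·n^{3(1−α)} = (5³/6)·n^{1.5} → ∞; triangles are abundant w.h.p.

E[X] ≈ 67519.532; in regime p = Θ(1/n^{1/2}) E[X] diverges (above the triangle threshold p ~ 1/n).


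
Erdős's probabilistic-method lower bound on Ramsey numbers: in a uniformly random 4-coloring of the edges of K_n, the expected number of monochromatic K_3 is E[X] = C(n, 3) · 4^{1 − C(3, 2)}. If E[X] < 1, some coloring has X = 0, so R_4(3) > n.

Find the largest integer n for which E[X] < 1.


We need C(n, 3) · 4^{1 − 3} < 1, i.e. C(n, 3) < 4^{3 − 1} = 16.
Check values of n near the boundary:
  n = 3: C(3, 3) = 1; 1 < 16? YES
  n = 4: C(4, 3) = 4; 4 < 16? YES
  n = 5: C(5, 3) = 10; 10 < 16? YES
  n = 6: C(6, 3) = 20; 20 < 16? NO
  n = 7: C(7, 3) = 35; 35 < 16? NO
  n = 8: C(8, 3) = 56; 56 < 16? NO
The largest n with C(n, 3) < 16 is n = 5 (where E[X] = 5/8 ≈ 0.6250000). Hence R_4(3) > 5, i.e. R_4(3) ≥ 6.

Largest n = 5; hence R_4(3) > 5.


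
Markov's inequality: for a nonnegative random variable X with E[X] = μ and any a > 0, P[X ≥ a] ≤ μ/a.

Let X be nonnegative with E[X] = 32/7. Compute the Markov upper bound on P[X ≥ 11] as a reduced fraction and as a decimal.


μ = E[X] = 32/7, a = 11.
Markov: P[X ≥ 11] ≤ μ/a = (32/7)/11 = 32/77.
Numerically: ≈ 0.415584.
(Since a = 11 > μ = 4.571429, the bound 32/77 is < 1 and informative.)

P[X ≥ 11] ≤ 32/77 ≈ 0.415584.


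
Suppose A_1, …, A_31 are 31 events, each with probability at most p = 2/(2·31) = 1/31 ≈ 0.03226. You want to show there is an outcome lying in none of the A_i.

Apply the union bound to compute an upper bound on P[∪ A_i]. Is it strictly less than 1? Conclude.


Union bound: P[∪_{i=1}^{31} A_i] ≤ Σ_i P[A_i] ≤ 31·p = 31·(1/31) = 1.
Numerically: 1 ≈ 1.00000.
Is 1 < 1? NO.
Since the bound 1 is ≥ 1, the union bound is uninformative here; it does NOT by itself certify existence.

31·p = 1 ≈ 1.00000; existence NOT certified by the union bound.


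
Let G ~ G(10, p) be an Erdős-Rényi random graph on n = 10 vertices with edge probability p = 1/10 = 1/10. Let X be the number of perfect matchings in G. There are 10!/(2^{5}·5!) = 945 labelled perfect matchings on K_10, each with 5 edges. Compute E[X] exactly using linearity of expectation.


K_10 has 10!/(2^{5}·5!) = 945 labelled perfect matchings.
For each such perfect matching H, let X_H = 1 if all 5 edges of H are present in G. Then P[X_H = 1] = p^{5} = (1/10)^{5} = 1/100000.
By linearity: E[X] = Σ_H E[X_H] = 945 · p^{5} = 945 · 1/100000 = 189/20000.
Numerically: E[X] ≈ 0.00945.

E[X] = 945 · (1/10)^{5} = 189/20000 ≈ 0.00945.


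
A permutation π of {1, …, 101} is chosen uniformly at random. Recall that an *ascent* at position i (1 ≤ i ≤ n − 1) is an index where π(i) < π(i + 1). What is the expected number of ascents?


Write X = Σ X_I over i = 1, …, 100, with X_I the indicator of one ascent.
There are 100 indicators.
For each fixed i, the pair (π(i), π(i+1)) is a uniformly random ordered pair of distinct values from {1, …, 101}; by symmetry P[π(i) < π(i+1)] = 1/2.
By linearity: E[X] = 100 · (1/2) = (101 − 1) · (1/2) = 50 ≈ 50.00000.

E[X] = 50 = 50.00000.


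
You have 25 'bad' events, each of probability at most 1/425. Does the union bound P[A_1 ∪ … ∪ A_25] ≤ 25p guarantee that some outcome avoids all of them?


Union bound: P[∪_{i=1}^{25} A_i] ≤ Σ_i P[A_i] ≤ 25·p = 25·(1/425) = 1/17.
Numerically: 1/17 ≈ 0.058824.
Is 1/17 < 1? YES.
Since P[∪ A_i] ≤ 1/17 < 1, the complement has P[∩ A_i^c] ≥ 1 − 1/17 = 16/17 > 0, so some outcome avoids every A_i.

25·p = 1/17 ≈ 0.058824; existence CERTIFIED by the union bound.


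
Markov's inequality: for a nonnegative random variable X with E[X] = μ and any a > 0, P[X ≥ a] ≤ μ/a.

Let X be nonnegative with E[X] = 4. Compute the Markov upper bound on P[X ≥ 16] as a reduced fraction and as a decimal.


μ = E[X] = 4, a = 16.
Markov: P[X ≥ 16] ≤ μ/a = (4)/16 = 1/4.
Numerically: ≈ 0.2500.
(Since a = 16 > μ = 4.0000, the bound 1/4 is < 1 and informative.)

P[X ≥ 16] ≤ 1/4 ≈ 0.2500.


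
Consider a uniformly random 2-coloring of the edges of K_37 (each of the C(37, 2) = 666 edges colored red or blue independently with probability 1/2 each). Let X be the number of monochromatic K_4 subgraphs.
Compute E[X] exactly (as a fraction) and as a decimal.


Let X = Σ_S X_S over the C(37, 4) = 66045 subsets S of size 4, where X_S = 1 if the K_4 on S is monochromatic.
For a fixed S, the K_4 on S has C(4, 2) = 6 edges. P[all 6 edges red] = (1/2)^6, and likewise for blue, so P[monochromatic] = 2·(1/2)^6 = 2^{1 − 6} = 1/32.
By linearity of expectation: E[X] = C(37, 4) · 2^{1 − 6} = 66045 · 1/32 = 66045/32.
Numerically: E[X] ≈ 2063.906.

E[X] = C(37,4)·2^(1−C(4,2)) = 66045/32 ≈ 2063.906.


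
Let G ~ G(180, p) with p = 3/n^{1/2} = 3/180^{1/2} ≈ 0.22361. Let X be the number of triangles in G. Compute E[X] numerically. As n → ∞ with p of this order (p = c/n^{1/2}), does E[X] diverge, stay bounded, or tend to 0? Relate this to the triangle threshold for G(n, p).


Number of potential triangles: C(180, 3) = 955860.
Each occurs with probability p³ ≈ (0.22361)³ ≈ 1.1180340e-02.
By linearity: E[X] = C(180, 3)·p³ ≈ 955860 · 1.1180340e-02 ≈ 10686.83968.
Since α = 1/2 < 1, p = c/n^{1/2} ≫ 1/n is above the triangle threshold p ~ 1/n. Asymptotically E[X] ~ (c³/6)·n^{3(1−α)} = (3³/6)·n^{1.5} → ∞; triangles are abundant w.h.p.

E[X] ≈ 10686.83968; in regime p = Θ(1/n^{1/2}) E[X] diverges (above the triangle threshold p ~ 1/n).


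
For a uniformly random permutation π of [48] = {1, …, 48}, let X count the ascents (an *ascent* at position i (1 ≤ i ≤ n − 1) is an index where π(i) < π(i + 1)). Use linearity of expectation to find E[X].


Write X = Σ X_I over i = 1, …, 47, with X_I the indicator of one ascent.
There are 47 indicators.
For each fixed i, the pair (π(i), π(i+1)) is a uniformly random ordered pair of distinct values from {1, …, 48}; by symmetry P[π(i) < π(i+1)] = 1/2.
By linearity: E[X] = 47 · (1/2) = (48 − 1) · (1/2) = 47/2 ≈ 23.500.

E[X] = 47/2 = 23.500.


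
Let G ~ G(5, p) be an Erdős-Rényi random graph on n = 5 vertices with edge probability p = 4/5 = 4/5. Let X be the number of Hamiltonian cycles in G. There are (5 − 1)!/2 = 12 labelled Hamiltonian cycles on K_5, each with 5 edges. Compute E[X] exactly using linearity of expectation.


K_5 has (5 − 1)!/2 = 12 labelled Hamiltonian cycles.
For each such Hamiltonian cycle H, let X_H = 1 if all 5 edges of H are present in G. Then P[X_H = 1] = p^{5} = (4/5)^{5} = 1024/3125.
By linearity of expectation: E[X] = Σ_H E[X_H] = 12 · p^{5} = 12 · 1024/3125 = 12288/3125.
Numerically: E[X] ≈ 3.932.

E[X] = 12 · (4/5)^{5} = 12288/3125 ≈ 3.932.


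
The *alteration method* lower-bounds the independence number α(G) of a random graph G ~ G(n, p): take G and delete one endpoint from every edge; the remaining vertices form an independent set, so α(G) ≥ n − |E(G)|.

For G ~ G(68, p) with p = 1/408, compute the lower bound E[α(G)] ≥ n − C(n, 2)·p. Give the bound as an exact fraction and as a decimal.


E[|E(G)|] = C(68, 2)·p = 2278 · (1/408) = 67/12.
E[α(G)] ≥ n − E[|E(G)|] = 68 − 67/12 = 749/12.
Numerically: ≈ 62.417.
(This is only a lower bound; the true E[α(G)] may be larger.)

E[α(G)] ≥ 749/12 ≈ 62.417.


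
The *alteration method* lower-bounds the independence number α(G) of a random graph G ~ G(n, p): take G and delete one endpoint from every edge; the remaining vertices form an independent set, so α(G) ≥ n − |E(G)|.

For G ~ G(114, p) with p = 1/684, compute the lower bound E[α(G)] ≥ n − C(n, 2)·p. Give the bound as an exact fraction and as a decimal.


E[|E(G)|] = C(114, 2)·p = 6441 · (1/684) = 113/12.
E[α(G)] ≥ n − E[|E(G)|] = 114 − 113/12 = 1255/12.
Numerically: ≈ 104.5833.
(This is only a lower bound; the true E[α(G)] may be larger.)

E[α(G)] ≥ 1255/12 ≈ 104.5833.


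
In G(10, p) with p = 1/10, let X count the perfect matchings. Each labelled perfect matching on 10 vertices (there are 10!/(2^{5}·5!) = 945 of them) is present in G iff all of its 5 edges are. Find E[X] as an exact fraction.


K_10 has 10!/(2^{5}·5!) = 945 labelled perfect matchings.
For each such perfect matching H, let X_H = 1 if all 5 edges of H are present in G. Then P[X_H = 1] = p^{5} = (1/10)^{5} = 1/100000.
By linearity: E[X] = Σ_H E[X_H] = 945 · p^{5} = 945 · 1/100000 = 189/20000.
Numerically: E[X] ≈ 0.00945.

E[X] = 945 · (1/10)^{5} = 189/20000 ≈ 0.00945.


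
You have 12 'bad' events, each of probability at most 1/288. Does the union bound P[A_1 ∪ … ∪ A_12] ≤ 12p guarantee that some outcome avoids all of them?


Union bound: P[∪_{i=1}^{12} A_i] ≤ Σ_i P[A_i] ≤ 12·p = 12·(1/288) = 1/24.
Numerically: 1/24 ≈ 0.041667.
Is 1/24 < 1? YES.
Since P[∪ A_i] ≤ 1/24 < 1, the complement has P[∩ A_i^c] ≥ 1 − 1/24 = 23/24 > 0, so some outcome avoids every A_i.

12·p = 1/24 ≈ 0.041667; existence CERTIFIED by the union bound.


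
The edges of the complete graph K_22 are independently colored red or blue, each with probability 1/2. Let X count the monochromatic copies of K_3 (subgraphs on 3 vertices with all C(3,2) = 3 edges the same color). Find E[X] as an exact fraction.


Let X = Σ_S X_S over the C(22, 3) = 1540 subsets S of size 3, where X_S = 1 if the K_3 on S is monochromatic.
For a fixed S, the K_3 on S has C(3, 2) = 3 edges. P[all 3 edges red] = (1/2)^3, and likewise for blue, so P[monochromatic] = 2·(1/2)^3 = 2^{1 − 3} = 1/4.
Summing: E[X] = C(22, 3) · 2^{1 − 3} = 1540 · 1/4 = 385.
Numerically: E[X] ≈ 385.0000.

E[X] = C(22,3)·2^(1−C(3,2)) = 385 ≈ 385.0000.


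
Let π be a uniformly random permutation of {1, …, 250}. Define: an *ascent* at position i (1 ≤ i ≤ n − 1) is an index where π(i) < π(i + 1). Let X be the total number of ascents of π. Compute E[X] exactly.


Write X = Σ X_I over i = 1, …, 249, with X_I the indicator of one ascent.
There are 249 indicators.
For each fixed i, the pair (π(i), π(i+1)) is a uniformly random ordered pair of distinct values from {1, …, 250}; by symmetry P[π(i) < π(i+1)] = 1/2.
By linearity: E[X] = 249 · (1/2) = (250 − 1) · (1/2) = 249/2 ≈ 124.5000.

E[X] = 249/2 = 124.5000.


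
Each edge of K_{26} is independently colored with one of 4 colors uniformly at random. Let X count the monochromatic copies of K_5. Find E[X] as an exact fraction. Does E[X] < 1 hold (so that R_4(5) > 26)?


E[X] = C(26, 5) · 4^{1 − 10} = 65780 · 4^{−9} = 65780/262144.
As a reduced fraction: E[X] = 16445/65536 ≈ 0.2509.
Is E[X] < 1? YES.
Since E[X] < 1, there exists a 4-coloring of K_{26} with no monochromatic K_5; hence R_4(5) > 26.

E[X] = 16445/65536 ≈ 0.2509; E[X] < 1, so R_4(5) > 26.


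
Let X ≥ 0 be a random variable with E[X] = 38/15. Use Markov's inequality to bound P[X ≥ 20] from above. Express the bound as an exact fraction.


μ = E[X] = 38/15, a = 20.
Markov: P[X ≥ 20] ≤ μ/a = (38/15)/20 = 19/150.
Numerically: ≈ 0.1267.
(Since a = 20 > μ = 2.5333, the bound 19/150 is < 1 and informative.)

P[X ≥ 20] ≤ 19/150 ≈ 0.1267.


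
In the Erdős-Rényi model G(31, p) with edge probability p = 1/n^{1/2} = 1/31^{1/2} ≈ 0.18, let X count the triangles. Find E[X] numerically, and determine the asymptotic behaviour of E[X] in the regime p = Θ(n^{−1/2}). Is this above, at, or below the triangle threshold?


Number of potential triangles: C(31, 3) = 4495.
Each occurs with probability p³ ≈ (0.18)³ ≈ 5.79372e-03.
By linearity: E[X] = C(31, 3)·p³ ≈ 4495 · 5.79372e-03 ≈ 26.043.
Since α = 1/2 < 1, p = c/n^{1/2} ≫ 1/n is above the triangle threshold p ~ 1/n. Asymptotically E[X] ~ (c³/6)·n^{3(1−α)} = (1³/6)·n^{1.5} → ∞; triangles are abundant w.h.p.

E[X] ≈ 26.043; in regime p = Θ(1/n^{1/2}) E[X] diverges (above the triangle threshold p ~ 1/n).


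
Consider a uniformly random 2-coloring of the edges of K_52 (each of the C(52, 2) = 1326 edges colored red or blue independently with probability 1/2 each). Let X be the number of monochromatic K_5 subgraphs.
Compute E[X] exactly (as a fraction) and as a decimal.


Let X = Σ_S X_S over the C(52, 5) = 2598960 subsets S of size 5, where X_S = 1 if the K_5 on S is monochromatic.
For a fixed S, the K_5 on S has C(5, 2) = 10 edges. P[all 10 edges red] = (1/2)^10, and likewise for blue, so P[monochromatic] = 2·(1/2)^10 = 2^{1 − 10} = 1/512.
By linearity: E[X] = C(52, 5) · 2^{1 − 10} = 2598960 · 1/512 = 162435/32.
Numerically: E[X] ≈ 5076.093750.

E[X] = C(52,5)·2^(1−C(5,2)) = 162435/32 ≈ 5076.093750.


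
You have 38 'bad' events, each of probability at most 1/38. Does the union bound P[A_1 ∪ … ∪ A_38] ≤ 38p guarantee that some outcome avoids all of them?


Union bound: P[∪_{i=1}^{38} A_i] ≤ Σ_i P[A_i] ≤ 38·p = 38·(1/38) = 1.
Numerically: 1 ≈ 1.000.
Is 1 < 1? NO.
Since the bound 1 is ≥ 1, the union bound is uninformative here; it does NOT by itself certify existence.

38·p = 1 ≈ 1.000; existence NOT certified by the union bound.


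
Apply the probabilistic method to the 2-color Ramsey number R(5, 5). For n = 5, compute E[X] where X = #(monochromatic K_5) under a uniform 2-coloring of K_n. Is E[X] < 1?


E[X] = C(5, 5) · 2^{1 − 10} = 1 · 2^{−9} = 1/512.
As a reduced fraction: E[X] = 1/512 ≈ 0.001953.
Is E[X] < 1? YES.
Since E[X] < 1, there exists a 2-coloring of K_{5} with no monochromatic K_5; hence R(5, 5) > 5.

E[X] = 1/512 ≈ 0.001953; E[X] < 1, so R(5, 5) > 5.


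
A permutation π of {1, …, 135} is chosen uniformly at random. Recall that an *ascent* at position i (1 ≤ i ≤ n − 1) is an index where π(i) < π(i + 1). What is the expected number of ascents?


Write X = Σ X_I over i = 1, …, 134, with X_I the indicator of one ascent.
There are 134 indicators.
For each fixed i, the pair (π(i), π(i+1)) is a uniformly random ordered pair of distinct values from {1, …, 135}; by symmetry P[π(i) < π(i+1)] = 1/2.
By linearity: E[X] = 134 · (1/2) = (135 − 1) · (1/2) = 67 ≈ 67.000.

E[X] = 67 = 67.000.


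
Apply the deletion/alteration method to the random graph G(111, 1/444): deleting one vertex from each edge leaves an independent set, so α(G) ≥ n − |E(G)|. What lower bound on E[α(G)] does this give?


E[|E(G)|] = C(111, 2)·p = 6105 · (1/444) = 55/4.
E[α(G)] ≥ n − E[|E(G)|] = 111 − 55/4 = 389/4.
Numerically: ≈ 97.25000.
(This is only a lower bound; the true E[α(G)] may be larger.)

E[α(G)] ≥ 389/4 ≈ 97.25000.


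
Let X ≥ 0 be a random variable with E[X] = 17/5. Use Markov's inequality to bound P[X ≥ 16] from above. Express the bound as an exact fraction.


μ = E[X] = 17/5, a = 16.
Markov: P[X ≥ 16] ≤ μ/a = (17/5)/16 = 17/80.
Numerically: ≈ 0.2125.
(Since a = 16 > μ = 3.4000, the bound 17/80 is < 1 and informative.)

P[X ≥ 16] ≤ 17/80 ≈ 0.2125.


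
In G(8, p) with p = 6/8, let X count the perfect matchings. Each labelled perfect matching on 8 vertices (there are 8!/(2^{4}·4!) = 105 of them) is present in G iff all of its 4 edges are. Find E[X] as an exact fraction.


K_8 has 8!/(2^{4}·4!) = 105 labelled perfect matchings.
For each such perfect matching H, let X_H = 1 if all 4 edges of H are present in G. Then P[X_H = 1] = p^{4} = (3/4)^{4} = 81/256.
Summing the indicators: E[X] = Σ_H E[X_H] = 105 · p^{4} = 105 · 81/256 = 8505/256.
Numerically: E[X] ≈ 33.2227.

E[X] = 105 · (3/4)^{4} = 8505/256 ≈ 33.2227.


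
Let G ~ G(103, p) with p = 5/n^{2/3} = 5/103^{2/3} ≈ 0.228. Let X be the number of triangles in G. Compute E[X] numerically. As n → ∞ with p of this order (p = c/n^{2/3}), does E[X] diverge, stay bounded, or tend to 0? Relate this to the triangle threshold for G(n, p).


Number of potential triangles: C(103, 3) = 176851.
Each occurs with probability p³ ≈ (0.228)³ ≈ 1.17824e-02.
By linearity: E[X] = C(103, 3)·p³ ≈ 176851 · 1.17824e-02 ≈ 2083.738.
Since α = 2/3 < 1, p = c/n^{2/3} ≫ 1/n is above the triangle threshold p ~ 1/n. Asymptotically E[X] ~ (c³/6)·n^{3(1−α)} = (5³/6)·n^{1} → ∞; triangles are abundant w.h.p.

E[X] ≈ 2083.738; in regime p = Θ(1/n^{2/3}) E[X] diverges (above the triangle threshold p ~ 1/n).


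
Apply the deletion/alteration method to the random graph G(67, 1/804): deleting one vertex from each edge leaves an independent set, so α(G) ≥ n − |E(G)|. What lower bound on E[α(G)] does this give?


E[|E(G)|] = C(67, 2)·p = 2211 · (1/804) = 11/4.
E[α(G)] ≥ n − E[|E(G)|] = 67 − 11/4 = 257/4.
Numerically: ≈ 64.2500.
(This is only a lower bound; the true E[α(G)] may be larger.)

E[α(G)] ≥ 257/4 ≈ 64.2500.


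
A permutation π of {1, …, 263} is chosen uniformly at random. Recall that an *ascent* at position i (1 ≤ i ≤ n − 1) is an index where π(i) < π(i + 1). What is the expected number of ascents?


Write X = Σ X_I over i = 1, …, 262, with X_I the indicator of one ascent.
There are 262 indicators.
For each fixed i, the pair (π(i), π(i+1)) is a uniformly random ordered pair of distinct values from {1, …, 263}; by symmetry P[π(i) < π(i+1)] = 1/2.
By linearity: E[X] = 262 · (1/2) = (263 − 1) · (1/2) = 131 ≈ 131.000.

E[X] = 131 = 131.000.


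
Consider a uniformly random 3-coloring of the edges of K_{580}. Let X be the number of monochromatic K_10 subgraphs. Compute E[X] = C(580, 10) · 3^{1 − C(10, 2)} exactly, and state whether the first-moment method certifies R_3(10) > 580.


E[X] = C(580, 10) · 3^{1 − 45} = 1098085496704252547920 · 3^{−44} = 1098085496704252547920/984770902183611232881.
As a reduced fraction: E[X] = 1098085496704252547920/984770902183611232881 ≈ 1.115.
Is E[X] < 1? NO.
Since E[X] ≥ 1, the first-moment bound is inconclusive at n = 580; it does NOT by itself certify R_3(10) > 580.

E[X] = 1098085496704252547920/984770902183611232881 ≈ 1.115; E[X] ≥ 1; first-moment method inconclusive here.


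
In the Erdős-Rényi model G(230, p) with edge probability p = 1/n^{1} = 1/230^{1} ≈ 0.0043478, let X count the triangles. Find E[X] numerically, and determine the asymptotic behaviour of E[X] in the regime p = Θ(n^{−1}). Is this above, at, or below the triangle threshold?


Number of potential triangles: C(230, 3) = 2001460.
Each occurs with probability p³ ≈ (0.0043478)³ ≈ 8.2189529e-08.
By linearity: E[X] = C(230, 3)·p³ ≈ 2001460 · 8.2189529e-08 ≈ 0.16450.
Here α = 1, so p = 1/n is exactly at the triangle threshold p ~ 1/n. Asymptotically E[X] → c³/6 = 1³/6 = 1/6 ≈ 0.16667, a bounded constant. In this regime the triangle count is asymptotically Poisson(c³/6).

E[X] ≈ 0.16450; in regime p = Θ(1/n^{1}) E[X] stays bounded (at the triangle threshold p ~ 1/n).


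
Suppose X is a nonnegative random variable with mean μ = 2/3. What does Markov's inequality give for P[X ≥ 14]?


μ = E[X] = 2/3, a = 14.
Markov: P[X ≥ 14] ≤ μ/a = (2/3)/14 = 1/21.
Numerically: ≈ 0.0476.
(Since a = 14 > μ = 0.6667, the bound 1/21 is < 1 and informative.)

P[X ≥ 14] ≤ 1/21 ≈ 0.0476.


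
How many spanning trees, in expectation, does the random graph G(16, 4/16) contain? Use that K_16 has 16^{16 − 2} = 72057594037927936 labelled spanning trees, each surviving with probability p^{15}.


K_16 has 16^{16 − 2} = 72057594037927936 labelled spanning trees.
For each such spanning tree H, let X_H = 1 if all 15 edges of H are present in G. Then P[X_H = 1] = p^{15} = (1/4)^{15} = 1/1073741824.
By linearity of expectation: E[X] = Σ_H E[X_H] = 72057594037927936 · p^{15} = 72057594037927936 · 1/1073741824 = 67108864.
Numerically: E[X] ≈ 6.711e+07.

E[X] = 72057594037927936 · (1/4)^{15} = 67108864 ≈ 6.711e+07.


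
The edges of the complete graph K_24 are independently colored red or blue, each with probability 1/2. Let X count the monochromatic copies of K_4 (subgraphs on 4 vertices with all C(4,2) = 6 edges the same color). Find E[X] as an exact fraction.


Let X = Σ_S X_S over the C(24, 4) = 10626 subsets S of size 4, where X_S = 1 if the K_4 on S is monochromatic.
For a fixed S, the K_4 on S has C(4, 2) = 6 edges. P[all 6 edges red] = (1/2)^6, and likewise for blue, so P[monochromatic] = 2·(1/2)^6 = 2^{1 − 6} = 1/32.
By linearity: E[X] = C(24, 4) · 2^{1 − 6} = 10626 · 1/32 = 5313/16.
Numerically: E[X] ≈ 332.06250.

E[X] = C(24,4)·2^(1−C(4,2)) = 5313/16 ≈ 332.06250.


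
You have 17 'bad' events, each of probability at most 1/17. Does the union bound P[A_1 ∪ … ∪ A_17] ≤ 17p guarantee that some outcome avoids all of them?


Union bound: P[∪_{i=1}^{17} A_i] ≤ Σ_i P[A_i] ≤ 17·p = 17·(1/17) = 1.
Numerically: 1 ≈ 1.00000.
Is 1 < 1? NO.
Since the bound 1 is ≥ 1, the union bound is uninformative here; it does NOT by itself certify existence.

17·p = 1 ≈ 1.00000; existence NOT certified by the union bound.


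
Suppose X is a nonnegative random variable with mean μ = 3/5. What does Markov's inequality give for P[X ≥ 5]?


μ = E[X] = 3/5, a = 5.
Markov: P[X ≥ 5] ≤ μ/a = (3/5)/5 = 3/25.
Numerically: ≈ 0.12000.
(Since a = 5 > μ = 0.60000, the bound 3/25 is < 1 and informative.)

P[X ≥ 5] ≤ 3/25 ≈ 0.12000.


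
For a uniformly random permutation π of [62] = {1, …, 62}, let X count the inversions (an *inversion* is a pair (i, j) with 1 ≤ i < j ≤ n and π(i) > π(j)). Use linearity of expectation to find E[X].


Write X = Σ X_I over the C(62, 2) = 1891 pairs i < j, with X_I the indicator of one inversion.
There are 1891 indicators.
For each fixed pair i < j, the values π(i) and π(j) are two distinct elements of {1, …, 62} in uniformly random order; by symmetry P[π(i) > π(j)] = 1/2.
By linearity: E[X] = 1891 · (1/2) = C(62, 2) · (1/2) = 1891/2 = 1891/2 ≈ 945.50000.

E[X] = 1891/2 = 945.50000.


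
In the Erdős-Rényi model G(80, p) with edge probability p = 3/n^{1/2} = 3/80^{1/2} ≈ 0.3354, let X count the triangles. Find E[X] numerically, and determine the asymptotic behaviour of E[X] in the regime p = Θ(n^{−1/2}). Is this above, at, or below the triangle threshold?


Number of potential triangles: C(80, 3) = 82160.
Each occurs with probability p³ ≈ (0.3354)³ ≈ 3.773365e-02.
By linearity: E[X] = C(80, 3)·p³ ≈ 82160 · 3.773365e-02 ≈ 3100.1964.
Since α = 1/2 < 1, p = c/n^{1/2} ≫ 1/n is above the triangle threshold p ~ 1/n. Asymptotically E[X] ~ (c³/6)·n^{3(1−α)} = (3³/6)·n^{1.5} → ∞; triangles are abundant w.h.p.

E[X] ≈ 3100.1964; in regime p = Θ(1/n^{1/2}) E[X] diverges (above the triangle threshold p ~ 1/n).


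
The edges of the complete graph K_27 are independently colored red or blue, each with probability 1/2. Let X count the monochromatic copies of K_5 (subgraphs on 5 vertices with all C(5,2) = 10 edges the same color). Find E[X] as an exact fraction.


Let X = Σ_S X_S over the C(27, 5) = 80730 subsets S of size 5, where X_S = 1 if the K_5 on S is monochromatic.
For a fixed S, the K_5 on S has C(5, 2) = 10 edges. P[all 10 edges red] = (1/2)^10, and likewise for blue, so P[monochromatic] = 2·(1/2)^10 = 2^{1 − 10} = 1/512.
By linearity of expectation: E[X] = C(27, 5) · 2^{1 − 10} = 80730 · 1/512 = 40365/256.
Numerically: E[X] ≈ 157.675781.

E[X] = C(27,5)·2^(1−C(5,2)) = 40365/256 ≈ 157.675781.


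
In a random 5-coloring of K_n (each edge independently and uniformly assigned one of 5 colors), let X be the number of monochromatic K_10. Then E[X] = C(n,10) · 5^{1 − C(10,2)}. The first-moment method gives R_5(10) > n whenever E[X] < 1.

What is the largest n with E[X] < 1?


We need C(n, 10) · 5^{1 − 45} < 1, i.e. C(n, 10) < 5^{45 − 1} = 5684341886080801486968994140625.
Check values of n near the boundary:
  n = 5390: C(5390, 10) = 5655833965919099070255434039753; 5655833965919099070255434039753 < 5684341886080801486968994140625? YES
  n = 5391: C(5391, 10) = 5666344714787188828795213697883; 5666344714787188828795213697883 < 5684341886080801486968994140625? YES
  n = 5392: C(5392, 10) = 5676873040158402483252283957448; 5676873040158402483252283957448 < 5684341886080801486968994140625? YES
  n = 5393: C(5393, 10) = 5687418968154238267170642278008; 5687418968154238267170642278008 < 5684341886080801486968994140625? NO
The largest n with C(n, 10) < 5684341886080801486968994140625 is n = 5392 (where E[X] = 5676873040158402483252283957448/5684341886080801486968994140625 ≈ 0.99869). Hence R_5(10) > 5392, i.e. R_5(10) ≥ 5393.

Largest n = 5392; hence R_5(10) > 5392.


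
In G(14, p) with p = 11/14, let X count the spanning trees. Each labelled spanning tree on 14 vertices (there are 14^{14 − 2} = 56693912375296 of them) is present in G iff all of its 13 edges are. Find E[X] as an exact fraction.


K_14 has 14^{14 − 2} = 56693912375296 labelled spanning trees.
For each such spanning tree H, let X_H = 1 if all 13 edges of H are present in G. Then P[X_H = 1] = p^{13} = (11/14)^{13} = 34522712143931/793714773254144.
By linearity: E[X] = Σ_H E[X_H] = 56693912375296 · p^{13} = 56693912375296 · 34522712143931/793714773254144 = 34522712143931/14.
Numerically: E[X] ≈ 2.46591e+12.

E[X] = 56693912375296 · (11/14)^{13} = 34522712143931/14 ≈ 2.46591e+12.


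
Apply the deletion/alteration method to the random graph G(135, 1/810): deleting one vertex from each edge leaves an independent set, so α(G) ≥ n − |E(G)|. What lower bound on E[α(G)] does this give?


E[|E(G)|] = C(135, 2)·p = 9045 · (1/810) = 67/6.
E[α(G)] ≥ n − E[|E(G)|] = 135 − 67/6 = 743/6.
Numerically: ≈ 123.833333.
(This is only a lower bound; the true E[α(G)] may be larger.)

E[α(G)] ≥ 743/6 ≈ 123.833333.


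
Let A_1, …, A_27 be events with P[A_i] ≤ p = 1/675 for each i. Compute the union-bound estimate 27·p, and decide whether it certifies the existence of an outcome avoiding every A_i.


Union bound: P[∪_{i=1}^{27} A_i] ≤ Σ_i P[A_i] ≤ 27·p = 27·(1/675) = 1/25.
Numerically: 1/25 ≈ 0.040.
Is 1/25 < 1? YES.
Since P[∪ A_i] ≤ 1/25 < 1, the complement has P[∩ A_i^c] ≥ 1 − 1/25 = 24/25 > 0, so some outcome avoids every A_i.

27·p = 1/25 ≈ 0.040; existence CERTIFIED by the union bound.


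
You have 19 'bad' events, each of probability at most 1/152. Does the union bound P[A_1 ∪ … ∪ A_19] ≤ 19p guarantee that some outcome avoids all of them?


Union bound: P[∪_{i=1}^{19} A_i] ≤ Σ_i P[A_i] ≤ 19·p = 19·(1/152) = 1/8.
Numerically: 1/8 ≈ 0.1250000.
Is 1/8 < 1? YES.
Since P[∪ A_i] ≤ 1/8 < 1, the complement has P[∩ A_i^c] ≥ 1 − 1/8 = 7/8 > 0, so some outcome avoids every A_i.

19·p = 1/8 ≈ 0.1250000; existence CERTIFIED by the union bound.


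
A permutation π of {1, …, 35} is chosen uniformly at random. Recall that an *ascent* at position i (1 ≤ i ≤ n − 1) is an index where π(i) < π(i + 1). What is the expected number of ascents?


Write X = Σ X_I over i = 1, …, 34, with X_I the indicator of one ascent.
There are 34 indicators.
For each fixed i, the pair (π(i), π(i+1)) is a uniformly random ordered pair of distinct values from {1, …, 35}; by symmetry P[π(i) < π(i+1)] = 1/2.
By linearity: E[X] = 34 · (1/2) = (35 − 1) · (1/2) = 17 ≈ 17.0000.

E[X] = 17 = 17.0000.


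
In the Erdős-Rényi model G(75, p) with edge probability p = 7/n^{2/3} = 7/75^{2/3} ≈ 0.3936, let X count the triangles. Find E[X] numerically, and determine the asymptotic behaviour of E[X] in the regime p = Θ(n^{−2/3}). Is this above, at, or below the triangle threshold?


Number of potential triangles: C(75, 3) = 67525.
Each occurs with probability p³ ≈ (0.3936)³ ≈ 6.097778e-02.
By linearity: E[X] = C(75, 3)·p³ ≈ 67525 · 6.097778e-02 ≈ 4117.5244.
Since α = 2/3 < 1, p = c/n^{2/3} ≫ 1/n is above the triangle threshold p ~ 1/n. Asymptotically E[X] ~ (c³/6)·n^{3(1−α)} = (7³/6)·n^{1} → ∞; triangles are abundant w.h.p.

E[X] ≈ 4117.5244; in regime p = Θ(1/n^{2/3}) E[X] diverges (above the triangle threshold p ~ 1/n).


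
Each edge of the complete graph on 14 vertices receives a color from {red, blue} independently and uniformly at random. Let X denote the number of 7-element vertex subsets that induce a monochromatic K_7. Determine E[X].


Let X = Σ_S X_S over the C(14, 7) = 3432 subsets S of size 7, where X_S = 1 if the K_7 on S is monochromatic.
For a fixed S, the K_7 on S has C(7, 2) = 21 edges. P[all 21 edges red] = (1/2)^21, and likewise for blue, so P[monochromatic] = 2·(1/2)^21 = 2^{1 − 21} = 1/1048576.
By linearity: E[X] = C(14, 7) · 2^{1 − 21} = 3432 · 1/1048576 = 429/131072.
Numerically: E[X] ≈ 0.00327.

E[X] = C(14,7)·2^(1−C(7,2)) = 429/131072 ≈ 0.00327.


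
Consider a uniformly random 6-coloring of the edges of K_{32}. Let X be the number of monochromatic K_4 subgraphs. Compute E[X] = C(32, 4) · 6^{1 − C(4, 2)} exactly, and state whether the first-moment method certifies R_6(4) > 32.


E[X] = C(32, 4) · 6^{1 − 6} = 35960 · 6^{−5} = 35960/7776.
As a reduced fraction: E[X] = 4495/972 ≈ 4.624.
Is E[X] < 1? NO.
Since E[X] ≥ 1, the first-moment bound is inconclusive at n = 32; it does NOT by itself certify R_6(4) > 32.

E[X] = 4495/972 ≈ 4.624; E[X] ≥ 1; first-moment method inconclusive here.


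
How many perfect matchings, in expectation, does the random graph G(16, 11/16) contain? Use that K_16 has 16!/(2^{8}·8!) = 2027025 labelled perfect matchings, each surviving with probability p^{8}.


K_16 has 16!/(2^{8}·8!) = 2027025 labelled perfect matchings.
For each such perfect matching H, let X_H = 1 if all 8 edges of H are present in G. Then P[X_H = 1] = p^{8} = (11/16)^{8} = 214358881/4294967296.
By linearity of expectation: E[X] = Σ_H E[X_H] = 2027025 · p^{8} = 2027025 · 214358881/4294967296 = 434510810759025/4294967296.
Numerically: E[X] ≈ 1.01e+05.

E[X] = 2027025 · (11/16)^{8} = 434510810759025/4294967296 ≈ 1.01e+05.


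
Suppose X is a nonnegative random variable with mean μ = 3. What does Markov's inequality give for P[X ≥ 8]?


μ = E[X] = 3, a = 8.
Markov: P[X ≥ 8] ≤ μ/a = (3)/8 = 3/8.
Numerically: ≈ 0.375.
(Since a = 8 > μ = 3.000, the bound 3/8 is < 1 and informative.)

P[X ≥ 8] ≤ 3/8 ≈ 0.375.


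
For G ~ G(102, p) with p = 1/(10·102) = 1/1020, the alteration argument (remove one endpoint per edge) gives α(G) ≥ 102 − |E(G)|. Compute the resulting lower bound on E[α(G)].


E[|E(G)|] = C(102, 2)·p = 5151 · (1/1020) = 101/20.
E[α(G)] ≥ n − E[|E(G)|] = 102 − 101/20 = 1939/20.
Numerically: ≈ 96.95000.
(This is only a lower bound; the true E[α(G)] may be larger.)

E[α(G)] ≥ 1939/20 ≈ 96.95000.


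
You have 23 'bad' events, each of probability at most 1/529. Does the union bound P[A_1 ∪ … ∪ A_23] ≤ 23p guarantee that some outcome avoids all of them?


Union bound: P[∪_{i=1}^{23} A_i] ≤ Σ_i P[A_i] ≤ 23·p = 23·(1/529) = 1/23.
Numerically: 1/23 ≈ 0.043478.
Is 1/23 < 1? YES.
Since P[∪ A_i] ≤ 1/23 < 1, the complement has P[∩ A_i^c] ≥ 1 − 1/23 = 22/23 > 0, so some outcome avoids every A_i.

23·p = 1/23 ≈ 0.043478; existence CERTIFIED by the union bound.


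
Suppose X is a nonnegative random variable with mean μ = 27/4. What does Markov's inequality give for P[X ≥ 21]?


μ = E[X] = 27/4, a = 21.
Markov: P[X ≥ 21] ≤ μ/a = (27/4)/21 = 9/28.
Numerically: ≈ 0.321.
(Since a = 21 > μ = 6.750, the bound 9/28 is < 1 and informative.)

P[X ≥ 21] ≤ 9/28 ≈ 0.321.


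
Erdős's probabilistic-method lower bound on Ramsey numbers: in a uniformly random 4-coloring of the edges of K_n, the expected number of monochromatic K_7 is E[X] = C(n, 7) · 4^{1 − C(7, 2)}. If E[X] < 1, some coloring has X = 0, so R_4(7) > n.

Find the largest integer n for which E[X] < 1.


We need C(n, 7) · 4^{1 − 21} < 1, i.e. C(n, 7) < 4^{21 − 1} = 1099511627776.
Check values of n near the boundary:
  n = 176: C(176, 7) = 919790691600; 919790691600 < 1099511627776? YES
  n = 177: C(177, 7) = 957664425960; 957664425960 < 1099511627776? YES
  n = 178: C(178, 7) = 996867063280; 996867063280 < 1099511627776? YES
  n = 179: C(179, 7) = 1037437234460; 1037437234460 < 1099511627776? YES
  n = 180: C(180, 7) = 1079414463600; 1079414463600 < 1099511627776? YES
  n = 181: C(181, 7) = 1122839183400; 1122839183400 < 1099511627776? NO
  n = 182: C(182, 7) = 1167752750736; 1167752750736 < 1099511627776? NO
  n = 183: C(183, 7) = 1214197462413; 1214197462413 < 1099511627776? NO
The largest n with C(n, 7) < 1099511627776 is n = 180 (where E[X] = 67463403975/68719476736 ≈ 0.981722). Hence R_4(7) > 180, i.e. R_4(7) ≥ 181.

Largest n = 180; hence R_4(7) > 180.
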